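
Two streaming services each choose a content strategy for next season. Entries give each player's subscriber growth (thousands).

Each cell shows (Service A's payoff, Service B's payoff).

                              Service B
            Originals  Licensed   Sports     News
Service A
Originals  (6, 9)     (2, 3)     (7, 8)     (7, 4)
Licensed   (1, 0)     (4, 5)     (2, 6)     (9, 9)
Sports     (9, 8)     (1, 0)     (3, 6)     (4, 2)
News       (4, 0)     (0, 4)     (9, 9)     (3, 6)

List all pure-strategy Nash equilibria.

(Originals, Originals): Service A can switch to Sports (6 → 9). Not NE.
(Originals, Licensed): Service A can switch to Licensed (2 → 4). Not NE.
(Originals, Sports): Service A can switch to News (7 → 9). Not NE.
(Originals, News): Service A can switch to Licensed (7 → 9). Not NE.
(Licensed, Originals): Service A can switch to Originals (1 → 6). Not NE.
(Licensed, Licensed): Service B can switch to Sports (5 → 6). Not NE.
(Licensed, News): Service A gets 9, best alternative 7; Service B gets 9, best alternative 6. No profitable deviation — NE.
(Sports, Originals): Service A gets 9, best alternative 6; Service B gets 8, best alternative 6. No profitable deviation — NE.
(News, Sports): Service A gets 9, best alternative 7; Service B gets 9, best alternative 6. No profitable deviation — NE.
(The remaining 7 profiles each have a profitable deviation by the same check.)

Pure-strategy Nash equilibria: (Licensed, News) and (Sports, Originals) and (News, Sports)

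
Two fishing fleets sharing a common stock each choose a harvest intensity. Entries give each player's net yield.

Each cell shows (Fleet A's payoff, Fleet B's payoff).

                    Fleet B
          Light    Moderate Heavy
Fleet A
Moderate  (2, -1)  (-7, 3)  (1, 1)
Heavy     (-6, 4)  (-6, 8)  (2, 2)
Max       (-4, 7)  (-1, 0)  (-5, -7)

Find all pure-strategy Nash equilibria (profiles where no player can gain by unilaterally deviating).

This game has no pure Nash equilibrium.

Fleet A against Light: payoffs 2, -6, -4 → best response Moderate.
Fleet A against Moderate: payoffs -7, -6, -1 → best response Max.
Fleet A against Heavy: payoffs 1, 2, -5 → best response Heavy.
Fleet B against Moderate: payoffs -1, 3, 1 → best response Moderate.
Fleet B against Heavy: payoffs 4, 8, 2 → best response Moderate.
Fleet B against Max: payoffs 7, 0, -7 → best response Light.
No profile is a mutual best response for all players.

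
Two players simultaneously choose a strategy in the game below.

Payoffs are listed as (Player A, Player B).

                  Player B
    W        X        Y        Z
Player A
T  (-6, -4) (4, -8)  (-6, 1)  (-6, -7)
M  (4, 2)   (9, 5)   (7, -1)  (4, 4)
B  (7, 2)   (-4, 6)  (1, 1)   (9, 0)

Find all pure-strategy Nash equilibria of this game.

Player A against W: payoffs -6, 4, 7 → best response B.
Player A against X: payoffs 4, 9, -4 → best response M.
Player A against Y: payoffs -6, 7, 1 → best response M.
Player A against Z: payoffs -6, 4, 9 → best response B.
Player B against T: payoffs -4, -8, 1, -7 → best response Y.
Player B against M: payoffs 2, 5, -1, 4 → best response X.
Player B against B: payoffs 2, 6, 1, 0 → best response X.
Mutual best responses: (M, X).

(M, X)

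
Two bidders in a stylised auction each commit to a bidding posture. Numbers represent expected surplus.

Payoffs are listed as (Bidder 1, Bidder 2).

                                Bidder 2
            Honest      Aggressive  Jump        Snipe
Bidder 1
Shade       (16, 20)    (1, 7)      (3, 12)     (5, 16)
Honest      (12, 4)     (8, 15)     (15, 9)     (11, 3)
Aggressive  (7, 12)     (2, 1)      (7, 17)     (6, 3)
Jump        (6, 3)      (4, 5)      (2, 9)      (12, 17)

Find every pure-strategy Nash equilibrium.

Pure-strategy Nash equilibria: (Shade, Honest), (Honest, Aggressive), (Jump, Snipe)

Mark each player's best response to every combination of opponents' strategies; a profile where every player is best-responding is a pure Nash equilibrium.
Bidder 1 against Honest: payoffs 16, 12, 7, 6 → best response Shade.
Bidder 1 against Aggressive: payoffs 1, 8, 2, 4 → best response Honest.
Bidder 1 against Jump: payoffs 3, 15, 7, 2 → best response Honest.
Bidder 1 against Snipe: payoffs 5, 11, 6, 12 → best response Jump.
Bidder 2 against Shade: payoffs 20, 7, 12, 16 → best response Honest.
Bidder 2 against Honest: payoffs 4, 15, 9, 3 → best response Aggressive.
Bidder 2 against Aggressive: payoffs 12, 1, 17, 3 → best response Jump.
Bidder 2 against Jump: payoffs 3, 5, 9, 17 → best response Snipe.
Mutual best responses: (Shade, Honest); (Honest, Aggressive); (Jump, Snipe).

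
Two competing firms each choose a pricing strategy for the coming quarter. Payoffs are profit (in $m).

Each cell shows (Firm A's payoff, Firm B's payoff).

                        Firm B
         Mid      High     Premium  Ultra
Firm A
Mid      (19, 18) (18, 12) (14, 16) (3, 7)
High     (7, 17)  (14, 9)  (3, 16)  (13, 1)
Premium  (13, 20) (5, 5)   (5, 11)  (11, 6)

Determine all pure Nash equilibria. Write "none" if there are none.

The unique pure-strategy Nash equilibrium is (Mid, Mid).

For each player, find the best response to each opponent profile; mutual best responses are the pure NE.
Firm A against Mid: payoffs 19, 7, 13 → best response Mid.
Firm A against High: payoffs 18, 14, 5 → best response Mid.
Firm A against Premium: payoffs 14, 3, 5 → best response Mid.
Firm A against Ultra: payoffs 3, 13, 11 → best response High.
Firm B against Mid: payoffs 18, 12, 16, 7 → best response Mid.
Firm B against High: payoffs 17, 9, 16, 1 → best response Mid.
Firm B against Premium: payoffs 20, 5, 11, 6 → best response Mid.
Mutual best responses: (Mid, Mid).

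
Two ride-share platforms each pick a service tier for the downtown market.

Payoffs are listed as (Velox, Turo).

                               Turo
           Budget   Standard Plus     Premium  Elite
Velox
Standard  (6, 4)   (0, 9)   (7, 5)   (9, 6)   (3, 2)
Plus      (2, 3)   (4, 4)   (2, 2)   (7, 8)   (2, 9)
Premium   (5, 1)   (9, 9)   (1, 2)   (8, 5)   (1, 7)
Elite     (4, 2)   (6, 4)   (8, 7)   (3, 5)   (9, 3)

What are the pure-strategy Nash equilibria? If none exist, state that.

(Standard, Budget): Turo can switch to Standard (4 → 9). Not NE.
(Standard, Standard): Velox can switch to Plus (0 → 4). Not NE.
(Standard, Plus): Velox can switch to Elite (7 → 8). Not NE.
(Standard, Premium): Turo can switch to Standard (6 → 9). Not NE.
(Standard, Elite): Velox can switch to Elite (3 → 9). Not NE.
(Plus, Budget): Velox can switch to Standard (2 → 6). Not NE.
(Premium, Standard): Velox gets 9, best alternative 6; Turo gets 9, best alternative 7. No profitable deviation — NE.
(Elite, Plus): Velox gets 8, best alternative 7; Turo gets 7, best alternative 5. No profitable deviation — NE.
(The remaining 12 profiles each have a profitable deviation by the same check.)

The pure Nash equilibria are (Premium, Standard) and (Elite, Plus).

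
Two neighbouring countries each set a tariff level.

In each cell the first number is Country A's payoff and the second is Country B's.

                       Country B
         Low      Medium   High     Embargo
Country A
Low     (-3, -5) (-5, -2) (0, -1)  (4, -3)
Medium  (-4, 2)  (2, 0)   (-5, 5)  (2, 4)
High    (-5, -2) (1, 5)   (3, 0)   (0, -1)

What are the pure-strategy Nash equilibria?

This game has no pure Nash equilibrium.

For each strategy profile, look for a profitable unilateral deviation.
(Low, Low): Country B can switch to Medium (-5 → -2). Not NE.
(Low, Medium): Country A can switch to Medium (-5 → 2). Not NE.
(Low, High): Country A can switch to High (0 → 3). Not NE.
(Low, Embargo): Country B can switch to Medium (-3 → -2). Not NE.
(Medium, Low): Country A can switch to Low (-4 → -3). Not NE.
(Medium, Medium): Country B can switch to Low (0 → 2). Not NE.
(Medium, High): Country A can switch to Low (-5 → 0). Not NE.
(Medium, Embargo): Country A can switch to Low (2 → 4). Not NE.
(High, Low): Country A can switch to Low (-5 → -3). Not NE.
(High, Medium): Country A can switch to Medium (1 → 2). Not NE.
(High, High): Country B can switch to Medium (0 → 5). Not NE.
(High, Embargo): Country A can switch to Low (0 → 4). Not NE.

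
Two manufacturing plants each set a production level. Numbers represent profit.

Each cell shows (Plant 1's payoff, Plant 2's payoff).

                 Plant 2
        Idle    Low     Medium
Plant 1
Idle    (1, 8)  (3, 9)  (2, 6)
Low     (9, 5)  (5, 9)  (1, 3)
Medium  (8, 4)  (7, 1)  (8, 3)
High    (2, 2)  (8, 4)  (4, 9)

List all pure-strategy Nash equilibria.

For each strategy profile, look for a profitable unilateral deviation.
(Idle, Idle): Plant 1 can switch to Low (1 → 9). Not NE.
(Idle, Low): Plant 1 can switch to Low (3 → 5). Not NE.
(Idle, Medium): Plant 1 can switch to Medium (2 → 8). Not NE.
(Low, Idle): Plant 2 can switch to Low (5 → 9). Not NE.
(Low, Low): Plant 1 can switch to Medium (5 → 7). Not NE.
(Low, Medium): Plant 1 can switch to Idle (1 → 2). Not NE.
(The remaining 6 profiles each have a profitable deviation by the same check.)

none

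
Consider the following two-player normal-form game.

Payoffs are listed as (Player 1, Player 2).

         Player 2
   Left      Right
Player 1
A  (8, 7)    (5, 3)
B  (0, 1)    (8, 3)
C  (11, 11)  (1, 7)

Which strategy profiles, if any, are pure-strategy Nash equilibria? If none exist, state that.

The pure Nash equilibria are (B, Right); (C, Left).

Player 1 against Left: payoffs 8, 0, 11 → best response C.
Player 1 against Right: payoffs 5, 8, 1 → best response B.
Player 2 against A: payoffs 7, 3 → best response Left.
Player 2 against B: payoffs 1, 3 → best response Right.
Player 2 against C: payoffs 11, 7 → best response Left.
Mutual best responses: (B, Right); (C, Left).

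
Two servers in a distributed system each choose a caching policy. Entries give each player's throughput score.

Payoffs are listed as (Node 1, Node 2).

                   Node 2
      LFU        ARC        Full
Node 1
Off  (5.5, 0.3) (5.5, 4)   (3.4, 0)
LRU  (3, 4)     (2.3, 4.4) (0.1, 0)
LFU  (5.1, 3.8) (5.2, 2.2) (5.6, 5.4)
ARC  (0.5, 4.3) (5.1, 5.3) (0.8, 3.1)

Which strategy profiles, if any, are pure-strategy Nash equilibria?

Node 1 against LFU: payoffs 5.5, 3, 5.1, 0.5 → best response Off.
Node 1 against ARC: payoffs 5.5, 2.3, 5.2, 5.1 → best response Off.
Node 1 against Full: payoffs 3.4, 0.1, 5.6, 0.8 → best response LFU.
Node 2 against Off: payoffs 0.3, 4, 0 → best response ARC.
Node 2 against LRU: payoffs 4, 4.4, 0 → best response ARC.
Node 2 against LFU: payoffs 3.8, 2.2, 5.4 → best response Full.
Node 2 against ARC: payoffs 4.3, 5.3, 3.1 → best response ARC.
Mutual best responses: (Off, ARC); (LFU, Full).

(Off, ARC), (LFU, Full)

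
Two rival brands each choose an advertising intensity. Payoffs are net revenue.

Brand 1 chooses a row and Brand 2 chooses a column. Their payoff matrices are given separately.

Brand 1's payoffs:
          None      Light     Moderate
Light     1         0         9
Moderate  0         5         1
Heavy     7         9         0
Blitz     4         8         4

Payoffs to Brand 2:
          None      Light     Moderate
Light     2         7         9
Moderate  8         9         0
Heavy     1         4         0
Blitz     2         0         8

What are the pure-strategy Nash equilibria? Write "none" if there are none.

(Light, None): Brand 1 can switch to Heavy (1 → 7). Not NE.
(Light, Light): Brand 1 can switch to Moderate (0 → 5). Not NE.
(Light, Moderate): Brand 1 gets 9, best alternative 4; Brand 2 gets 9, best alternative 7. No profitable deviation — NE.
(Moderate, None): Brand 1 can switch to Light (0 → 1). Not NE.
(Moderate, Light): Brand 1 can switch to Heavy (5 → 9). Not NE.
(Moderate, Moderate): Brand 1 can switch to Light (1 → 9). Not NE.
(Heavy, None): Brand 2 can switch to Light (1 → 4). Not NE.
(Heavy, Light): Brand 1 gets 9, best alternative 8; Brand 2 gets 4, best alternative 1. No profitable deviation — NE.
(Heavy, Moderate): Brand 1 can switch to Light (0 → 9). Not NE.
(Blitz, None): Brand 1 can switch to Heavy (4 → 7). Not NE.
(Blitz, Light): Brand 1 can switch to Heavy (8 → 9). Not NE.
(Blitz, Moderate): Brand 1 can switch to Light (4 → 9). Not NE.

Pure-strategy Nash equilibria: (Light, Moderate); (Heavy, Light)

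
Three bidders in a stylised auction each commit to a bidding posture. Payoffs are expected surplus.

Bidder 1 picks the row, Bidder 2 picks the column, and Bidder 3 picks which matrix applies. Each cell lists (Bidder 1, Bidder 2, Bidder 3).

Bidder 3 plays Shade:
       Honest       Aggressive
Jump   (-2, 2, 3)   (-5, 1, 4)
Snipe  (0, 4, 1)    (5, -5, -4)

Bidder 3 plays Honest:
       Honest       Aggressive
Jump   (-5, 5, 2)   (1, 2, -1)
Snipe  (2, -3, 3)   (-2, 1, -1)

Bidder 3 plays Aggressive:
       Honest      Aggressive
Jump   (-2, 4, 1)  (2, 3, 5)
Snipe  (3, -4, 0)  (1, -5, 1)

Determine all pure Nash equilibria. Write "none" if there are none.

Check each profile: it is a Nash equilibrium iff no player can strictly gain by switching unilaterally.
(Jump, Honest, Shade): Bidder 1 can switch to Snipe (-2 → 0). Not NE.
(Jump, Honest, Honest): Bidder 1 can switch to Snipe (-5 → 2). Not NE.
(Jump, Honest, Aggressive): Bidder 1 can switch to Snipe (-2 → 3). Not NE.
(Jump, Aggressive, Shade): Bidder 1 can switch to Snipe (-5 → 5). Not NE.
(Jump, Aggressive, Honest): Bidder 2 can switch to Honest (2 → 5). Not NE.
(Jump, Aggressive, Aggressive): Bidder 2 can switch to Honest (3 → 4). Not NE.
(Snipe, Honest, Shade): Bidder 3 can switch to Honest (1 → 3). Not NE.
(Snipe, Honest, Honest): Bidder 2 can switch to Aggressive (-3 → 1). Not NE.
(The remaining 4 profiles each have a profitable deviation by the same check.)

No pure-strategy Nash equilibrium.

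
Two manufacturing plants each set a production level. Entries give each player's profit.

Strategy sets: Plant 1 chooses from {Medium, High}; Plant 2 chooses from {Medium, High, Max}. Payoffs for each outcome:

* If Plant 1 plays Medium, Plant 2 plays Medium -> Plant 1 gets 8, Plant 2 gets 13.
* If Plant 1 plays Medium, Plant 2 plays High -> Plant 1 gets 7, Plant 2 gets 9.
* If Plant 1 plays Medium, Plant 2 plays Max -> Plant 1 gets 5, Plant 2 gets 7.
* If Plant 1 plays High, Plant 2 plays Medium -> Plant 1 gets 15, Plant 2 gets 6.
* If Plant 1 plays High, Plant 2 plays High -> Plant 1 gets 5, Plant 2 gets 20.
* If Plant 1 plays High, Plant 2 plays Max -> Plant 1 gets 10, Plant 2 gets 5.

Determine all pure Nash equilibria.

Plant 1 against Medium: payoffs 8, 15 → best response High.
Plant 1 against High: payoffs 7, 5 → best response Medium.
Plant 1 against Max: payoffs 5, 10 → best response High.
Plant 2 against Medium: payoffs 13, 9, 7 → best response Medium.
Plant 2 against High: payoffs 6, 20, 5 → best response High.
No profile is a mutual best response for all players.

none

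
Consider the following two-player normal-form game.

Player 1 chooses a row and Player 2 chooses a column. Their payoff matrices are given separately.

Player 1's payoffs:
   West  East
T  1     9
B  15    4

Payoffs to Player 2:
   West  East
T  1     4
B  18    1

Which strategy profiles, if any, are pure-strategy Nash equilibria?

(T, East); (B, West)

For each player, find the best response to each opponent profile; mutual best responses are the pure NE.
Player 1 against West: payoffs 1, 15 → best response B.
Player 1 against East: payoffs 9, 4 → best response T.
Player 2 against T: payoffs 1, 4 → best response East.
Player 2 against B: payoffs 18, 1 → best response West.
Mutual best responses: (T, East); (B, West).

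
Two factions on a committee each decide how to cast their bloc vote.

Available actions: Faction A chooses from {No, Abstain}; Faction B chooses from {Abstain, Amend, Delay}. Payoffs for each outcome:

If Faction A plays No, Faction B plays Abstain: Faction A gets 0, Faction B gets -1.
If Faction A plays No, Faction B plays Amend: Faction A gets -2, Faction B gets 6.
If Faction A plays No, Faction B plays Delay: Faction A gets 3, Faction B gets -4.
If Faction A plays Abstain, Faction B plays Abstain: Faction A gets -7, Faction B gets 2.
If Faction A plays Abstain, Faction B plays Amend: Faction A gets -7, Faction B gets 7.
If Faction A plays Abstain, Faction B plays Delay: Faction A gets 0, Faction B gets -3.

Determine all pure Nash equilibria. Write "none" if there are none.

Pure NE: (No, Amend)

For each strategy profile, look for a profitable unilateral deviation.
(No, Abstain): Faction B can switch to Amend (-1 → 6). Not NE.
(No, Amend): Faction A gets -2, best alternative -7; Faction B gets 6, best alternative -1. No profitable deviation — NE.
(No, Delay): Faction B can switch to Abstain (-4 → -1). Not NE.
(Abstain, Abstain): Faction A can switch to No (-7 → 0). Not NE.
(Abstain, Amend): Faction A can switch to No (-7 → -2). Not NE.
(Abstain, Delay): Faction A can switch to No (0 → 3). Not NE.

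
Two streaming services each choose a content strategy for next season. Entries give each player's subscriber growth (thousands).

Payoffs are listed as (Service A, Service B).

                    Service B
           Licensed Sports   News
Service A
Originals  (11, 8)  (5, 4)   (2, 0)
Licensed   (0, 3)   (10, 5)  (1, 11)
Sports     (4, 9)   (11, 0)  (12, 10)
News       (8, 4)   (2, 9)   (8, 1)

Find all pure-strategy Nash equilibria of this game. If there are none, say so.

Mark each player's best response to every combination of opponents' strategies; a profile where every player is best-responding is a pure Nash equilibrium.
Service A against Licensed: payoffs 11, 0, 4, 8 → best response Originals.
Service A against Sports: payoffs 5, 10, 11, 2 → best response Sports.
Service A against News: payoffs 2, 1, 12, 8 → best response Sports.
Service B against Originals: payoffs 8, 4, 0 → best response Licensed.
Service B against Licensed: payoffs 3, 5, 11 → best response News.
Service B against Sports: payoffs 9, 0, 10 → best response News.
Service B against News: payoffs 4, 9, 1 → best response Sports.
Mutual best responses: (Originals, Licensed); (Sports, News).

(Originals, Licensed) and (Sports, News)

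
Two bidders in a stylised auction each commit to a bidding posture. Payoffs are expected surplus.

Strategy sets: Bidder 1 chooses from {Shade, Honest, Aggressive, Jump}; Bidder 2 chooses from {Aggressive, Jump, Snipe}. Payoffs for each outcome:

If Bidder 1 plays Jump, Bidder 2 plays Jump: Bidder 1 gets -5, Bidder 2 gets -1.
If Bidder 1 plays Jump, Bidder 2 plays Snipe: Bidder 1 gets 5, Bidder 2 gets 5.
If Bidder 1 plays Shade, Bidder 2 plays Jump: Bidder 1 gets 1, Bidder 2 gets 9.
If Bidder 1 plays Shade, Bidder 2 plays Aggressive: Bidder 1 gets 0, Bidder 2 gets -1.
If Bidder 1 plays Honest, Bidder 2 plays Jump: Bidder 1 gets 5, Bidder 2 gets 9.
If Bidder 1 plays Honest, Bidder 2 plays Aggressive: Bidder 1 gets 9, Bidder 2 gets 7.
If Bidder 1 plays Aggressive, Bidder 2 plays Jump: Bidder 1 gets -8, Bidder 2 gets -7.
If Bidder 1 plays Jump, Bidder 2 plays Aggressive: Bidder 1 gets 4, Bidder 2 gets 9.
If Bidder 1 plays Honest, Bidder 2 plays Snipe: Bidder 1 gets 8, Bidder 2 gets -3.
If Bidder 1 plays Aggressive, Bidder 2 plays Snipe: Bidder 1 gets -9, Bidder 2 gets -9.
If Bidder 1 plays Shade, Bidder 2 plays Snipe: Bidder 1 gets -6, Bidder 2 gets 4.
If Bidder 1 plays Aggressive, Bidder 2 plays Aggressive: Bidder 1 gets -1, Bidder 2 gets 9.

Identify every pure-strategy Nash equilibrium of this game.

The unique pure-strategy Nash equilibrium is (Honest, Jump).

(Shade, Aggressive): Bidder 1 can switch to Honest (0 → 9). Not NE.
(Shade, Jump): Bidder 1 can switch to Honest (1 → 5). Not NE.
(Shade, Snipe): Bidder 1 can switch to Honest (-6 → 8). Not NE.
(Honest, Aggressive): Bidder 2 can switch to Jump (7 → 9). Not NE.
(Honest, Jump): Bidder 1 gets 5, best alternative 1; Bidder 2 gets 9, best alternative 7. No profitable deviation — NE.
(Honest, Snipe): Bidder 2 can switch to Aggressive (-3 → 7). Not NE.
(Aggressive, Aggressive): Bidder 1 can switch to Shade (-1 → 0). Not NE.
(Aggressive, Jump): Bidder 1 can switch to Shade (-8 → 1). Not NE.
(Aggressive, Snipe): Bidder 1 can switch to Shade (-9 → -6). Not NE.
(The remaining 3 profiles each have a profitable deviation by the same check.)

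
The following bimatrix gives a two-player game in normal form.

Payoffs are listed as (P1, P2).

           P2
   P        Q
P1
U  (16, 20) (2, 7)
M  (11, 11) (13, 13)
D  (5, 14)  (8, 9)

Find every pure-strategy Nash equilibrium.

P1 against P: payoffs 16, 11, 5 → best response U.
P1 against Q: payoffs 2, 13, 8 → best response M.
P2 against U: payoffs 20, 7 → best response P.
P2 against M: payoffs 11, 13 → best response Q.
P2 against D: payoffs 14, 9 → best response P.
Mutual best responses: (U, P); (M, Q).

Pure-strategy Nash equilibria: (U, P); (M, Q)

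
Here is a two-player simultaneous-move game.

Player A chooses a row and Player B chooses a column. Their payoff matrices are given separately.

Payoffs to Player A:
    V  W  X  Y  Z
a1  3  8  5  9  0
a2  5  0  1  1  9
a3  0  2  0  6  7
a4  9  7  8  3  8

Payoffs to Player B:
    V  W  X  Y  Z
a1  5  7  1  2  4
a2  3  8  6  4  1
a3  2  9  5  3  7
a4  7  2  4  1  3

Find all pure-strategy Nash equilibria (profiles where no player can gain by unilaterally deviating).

(a1, V): Player A can switch to a2 (3 → 5). Not NE.
(a1, W): Player A gets 8, best alternative 7; Player B gets 7, best alternative 5. No profitable deviation — NE.
(a1, X): Player A can switch to a4 (5 → 8). Not NE.
(a1, Y): Player B can switch to V (2 → 5). Not NE.
(a1, Z): Player A can switch to a2 (0 → 9). Not NE.
(a2, V): Player A can switch to a4 (5 → 9). Not NE.
(a2, W): Player A can switch to a1 (0 → 8). Not NE.
(a4, V): Player A gets 9, best alternative 5; Player B gets 7, best alternative 4. No profitable deviation — NE.
(The remaining 12 profiles each have a profitable deviation by the same check.)

The pure Nash equilibria are (a1, W); (a4, V).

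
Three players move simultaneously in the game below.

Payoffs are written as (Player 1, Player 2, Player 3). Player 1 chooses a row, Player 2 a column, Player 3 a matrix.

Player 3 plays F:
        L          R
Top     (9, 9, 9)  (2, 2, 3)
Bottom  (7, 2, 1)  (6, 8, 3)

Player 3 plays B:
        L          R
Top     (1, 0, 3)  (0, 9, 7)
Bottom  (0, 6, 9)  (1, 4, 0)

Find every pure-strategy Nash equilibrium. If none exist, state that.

The pure Nash equilibria are (Top, L, F); (Bottom, R, F).

(Top, L, F): Player 1 gets 9, best alternative 7; Player 2 gets 9, best alternative 2; Player 3 gets 9, best alternative 3. No profitable deviation — NE.
(Top, L, B): Player 2 can switch to R (0 → 9). Not NE.
(Top, R, F): Player 1 can switch to Bottom (2 → 6). Not NE.
(Top, R, B): Player 1 can switch to Bottom (0 → 1). Not NE.
(Bottom, L, F): Player 1 can switch to Top (7 → 9). Not NE.
(Bottom, L, B): Player 1 can switch to Top (0 → 1). Not NE.
(Bottom, R, F): Player 1 gets 6, best alternative 2; Player 2 gets 8, best alternative 2; Player 3 gets 3, best alternative 0. No profitable deviation — NE.
(Bottom, R, B): Player 2 can switch to L (4 → 6). Not NE.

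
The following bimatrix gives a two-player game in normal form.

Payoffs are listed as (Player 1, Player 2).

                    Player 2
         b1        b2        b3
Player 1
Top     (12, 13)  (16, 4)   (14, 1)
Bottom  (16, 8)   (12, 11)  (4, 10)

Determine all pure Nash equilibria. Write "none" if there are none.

Player 1 against b1: payoffs 12, 16 → best response Bottom.
Player 1 against b2: payoffs 16, 12 → best response Top.
Player 1 against b3: payoffs 14, 4 → best response Top.
Player 2 against Top: payoffs 13, 4, 1 → best response b1.
Player 2 against Bottom: payoffs 8, 11, 10 → best response b2.
No profile is a mutual best response for all players.

This game has no pure Nash equilibrium.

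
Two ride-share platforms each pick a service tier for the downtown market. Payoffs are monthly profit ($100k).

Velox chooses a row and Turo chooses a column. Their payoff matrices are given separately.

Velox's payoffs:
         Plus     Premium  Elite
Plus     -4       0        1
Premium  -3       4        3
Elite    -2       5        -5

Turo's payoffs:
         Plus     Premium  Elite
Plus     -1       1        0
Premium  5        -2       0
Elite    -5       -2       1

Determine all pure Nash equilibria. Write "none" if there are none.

Mark each player's best response to every combination of opponents' strategies; a profile where every player is best-responding is a pure Nash equilibrium.
Velox against Plus: payoffs -4, -3, -2 → best response Elite.
Velox against Premium: payoffs 0, 4, 5 → best response Elite.
Velox against Elite: payoffs 1, 3, -5 → best response Premium.
Turo against Plus: payoffs -1, 1, 0 → best response Premium.
Turo against Premium: payoffs 5, -2, 0 → best response Plus.
Turo against Elite: payoffs -5, -2, 1 → best response Elite.
No profile is a mutual best response for all players.

There is no pure-strategy Nash equilibrium.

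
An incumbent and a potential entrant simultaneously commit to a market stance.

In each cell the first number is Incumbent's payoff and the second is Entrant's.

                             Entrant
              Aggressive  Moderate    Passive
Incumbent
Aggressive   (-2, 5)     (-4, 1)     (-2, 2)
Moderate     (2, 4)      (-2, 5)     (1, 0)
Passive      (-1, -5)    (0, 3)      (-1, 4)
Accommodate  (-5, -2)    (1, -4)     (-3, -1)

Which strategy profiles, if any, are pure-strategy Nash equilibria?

none

Incumbent against Aggressive: payoffs -2, 2, -1, -5 → best response Moderate.
Incumbent against Moderate: payoffs -4, -2, 0, 1 → best response Accommodate.
Incumbent against Passive: payoffs -2, 1, -1, -3 → best response Moderate.
Entrant against Aggressive: payoffs 5, 1, 2 → best response Aggressive.
Entrant against Moderate: payoffs 4, 5, 0 → best response Moderate.
Entrant against Passive: payoffs -5, 3, 4 → best response Passive.
Entrant against Accommodate: payoffs -2, -4, -1 → best response Passive.
No profile is a mutual best response for all players.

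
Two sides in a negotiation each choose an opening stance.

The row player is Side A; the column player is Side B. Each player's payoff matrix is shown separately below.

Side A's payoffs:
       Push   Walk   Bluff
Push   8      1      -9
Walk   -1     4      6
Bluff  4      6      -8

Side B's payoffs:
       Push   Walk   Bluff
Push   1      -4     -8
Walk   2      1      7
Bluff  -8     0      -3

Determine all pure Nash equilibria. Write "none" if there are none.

Side A against Push: payoffs 8, -1, 4 → best response Push.
Side A against Walk: payoffs 1, 4, 6 → best response Bluff.
Side A against Bluff: payoffs -9, 6, -8 → best response Walk.
Side B against Push: payoffs 1, -4, -8 → best response Push.
Side B against Walk: payoffs 2, 1, 7 → best response Bluff.
Side B against Bluff: payoffs -8, 0, -3 → best response Walk.
Mutual best responses: (Push, Push); (Walk, Bluff); (Bluff, Walk).

The pure Nash equilibria are (Push, Push) and (Walk, Bluff) and (Bluff, Walk).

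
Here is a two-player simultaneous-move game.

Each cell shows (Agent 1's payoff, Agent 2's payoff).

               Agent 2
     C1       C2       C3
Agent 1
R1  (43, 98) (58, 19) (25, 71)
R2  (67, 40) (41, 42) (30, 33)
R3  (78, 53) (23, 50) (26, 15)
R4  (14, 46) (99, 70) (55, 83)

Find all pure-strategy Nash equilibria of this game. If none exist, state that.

The pure Nash equilibria are (R3, C1) and (R4, C3).

(R1, C1): Agent 1 can switch to R2 (43 → 67). Not NE.
(R1, C2): Agent 1 can switch to R4 (58 → 99). Not NE.
(R1, C3): Agent 1 can switch to R2 (25 → 30). Not NE.
(R2, C1): Agent 1 can switch to R3 (67 → 78). Not NE.
(R2, C2): Agent 1 can switch to R1 (41 → 58). Not NE.
(R2, C3): Agent 1 can switch to R4 (30 → 55). Not NE.
(R3, C1): Agent 1 gets 78, best alternative 67; Agent 2 gets 53, best alternative 50. No profitable deviation — NE.
(R3, C2): Agent 1 can switch to R1 (23 → 58). Not NE.
(R3, C3): Agent 1 can switch to R2 (26 → 30). Not NE.
(R4, C1): Agent 1 can switch to R1 (14 → 43). Not NE.
(R4, C2): Agent 2 can switch to C3 (70 → 83). Not NE.
(R4, C3): Agent 1 gets 55, best alternative 30; Agent 2 gets 83, best alternative 70. No profitable deviation — NE.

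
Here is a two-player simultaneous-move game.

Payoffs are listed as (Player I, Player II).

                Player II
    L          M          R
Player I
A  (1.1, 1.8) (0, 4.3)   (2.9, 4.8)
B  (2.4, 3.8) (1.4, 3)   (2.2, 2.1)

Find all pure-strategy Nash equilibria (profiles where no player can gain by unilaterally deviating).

(A, L): Player I can switch to B (1.1 → 2.4). Not NE.
(A, M): Player I can switch to B (0 → 1.4). Not NE.
(A, R): Player I gets 2.9, best alternative 2.2; Player II gets 4.8, best alternative 4.3. No profitable deviation — NE.
(B, L): Player I gets 2.4, best alternative 1.1; Player II gets 3.8, best alternative 3. No profitable deviation — NE.
(B, M): Player II can switch to L (3 → 3.8). Not NE.
(B, R): Player I can switch to A (2.2 → 2.9). Not NE.

Pure-strategy Nash equilibria: (A, R); (B, L)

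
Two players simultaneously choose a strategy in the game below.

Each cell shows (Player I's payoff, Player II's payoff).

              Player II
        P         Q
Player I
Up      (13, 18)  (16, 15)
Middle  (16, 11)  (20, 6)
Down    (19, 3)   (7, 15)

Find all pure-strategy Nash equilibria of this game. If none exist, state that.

Check each profile: it is a Nash equilibrium iff no player can strictly gain by switching unilaterally.
(Up, P): Player I can switch to Middle (13 → 16). Not NE.
(Up, Q): Player I can switch to Middle (16 → 20). Not NE.
(Middle, P): Player I can switch to Down (16 → 19). Not NE.
(Middle, Q): Player II can switch to P (6 → 11). Not NE.
(Down, P): Player II can switch to Q (3 → 15). Not NE.
(Down, Q): Player I can switch to Up (7 → 16). Not NE.

none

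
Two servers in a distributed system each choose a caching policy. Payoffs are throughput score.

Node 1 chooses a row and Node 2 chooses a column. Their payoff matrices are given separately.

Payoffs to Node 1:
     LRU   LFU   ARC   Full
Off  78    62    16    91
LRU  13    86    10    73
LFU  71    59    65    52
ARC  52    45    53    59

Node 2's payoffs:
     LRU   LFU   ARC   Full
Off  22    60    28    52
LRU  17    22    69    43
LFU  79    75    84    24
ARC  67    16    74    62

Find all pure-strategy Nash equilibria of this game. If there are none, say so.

(Off, LRU): Node 2 can switch to LFU (22 → 60). Not NE.
(Off, LFU): Node 1 can switch to LRU (62 → 86). Not NE.
(Off, ARC): Node 1 can switch to LFU (16 → 65). Not NE.
(Off, Full): Node 2 can switch to LFU (52 → 60). Not NE.
(LRU, LRU): Node 1 can switch to Off (13 → 78). Not NE.
(LRU, LFU): Node 2 can switch to ARC (22 → 69). Not NE.
(LRU, ARC): Node 1 can switch to Off (10 → 16). Not NE.
(LRU, Full): Node 1 can switch to Off (73 → 91). Not NE.
(LFU, LRU): Node 1 can switch to Off (71 → 78). Not NE.
(LFU, LFU): Node 1 can switch to Off (59 → 62). Not NE.
(LFU, ARC): Node 1 gets 65, best alternative 53; Node 2 gets 84, best alternative 79. No profitable deviation — NE.
(LFU, Full): Node 1 can switch to Off (52 → 91). Not NE.
(ARC, LRU): Node 1 can switch to Off (52 → 78). Not NE.
(The remaining 3 profiles each have a profitable deviation by the same check.)

The unique pure-strategy Nash equilibrium is (LFU, ARC).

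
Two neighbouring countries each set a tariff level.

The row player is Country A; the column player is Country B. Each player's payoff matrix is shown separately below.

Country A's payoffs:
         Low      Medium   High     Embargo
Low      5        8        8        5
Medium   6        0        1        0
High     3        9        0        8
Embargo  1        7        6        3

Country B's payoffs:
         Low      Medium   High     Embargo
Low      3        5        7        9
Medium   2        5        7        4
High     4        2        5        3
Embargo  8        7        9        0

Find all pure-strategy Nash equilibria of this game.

none

For each player, find the best response to each opponent profile; mutual best responses are the pure NE.
Country A against Low: payoffs 5, 6, 3, 1 → best response Medium.
Country A against Medium: payoffs 8, 0, 9, 7 → best response High.
Country A against High: payoffs 8, 1, 0, 6 → best response Low.
Country A against Embargo: payoffs 5, 0, 8, 3 → best response High.
Country B against Low: payoffs 3, 5, 7, 9 → best response Embargo.
Country B against Medium: payoffs 2, 5, 7, 4 → best response High.
Country B against High: payoffs 4, 2, 5, 3 → best response High.
Country B against Embargo: payoffs 8, 7, 9, 0 → best response High.
No profile is a mutual best response for all players.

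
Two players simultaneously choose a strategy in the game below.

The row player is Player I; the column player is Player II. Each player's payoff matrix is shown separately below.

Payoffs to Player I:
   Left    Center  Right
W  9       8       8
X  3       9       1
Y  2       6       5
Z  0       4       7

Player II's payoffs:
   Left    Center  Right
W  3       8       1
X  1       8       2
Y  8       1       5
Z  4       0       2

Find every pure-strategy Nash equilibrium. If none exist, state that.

Check each profile: it is a Nash equilibrium iff no player can strictly gain by switching unilaterally.
(W, Left): Player II can switch to Center (3 → 8). Not NE.
(W, Center): Player I can switch to X (8 → 9). Not NE.
(W, Right): Player II can switch to Left (1 → 3). Not NE.
(X, Left): Player I can switch to W (3 → 9). Not NE.
(X, Center): Player I gets 9, best alternative 8; Player II gets 8, best alternative 2. No profitable deviation — NE.
(X, Right): Player I can switch to W (1 → 8). Not NE.
(Y, Left): Player I can switch to W (2 → 9). Not NE.
(Y, Center): Player I can switch to W (6 → 8). Not NE.
(Y, Right): Player I can switch to W (5 → 8). Not NE.
(The remaining 3 profiles each have a profitable deviation by the same check.)

(X, Center)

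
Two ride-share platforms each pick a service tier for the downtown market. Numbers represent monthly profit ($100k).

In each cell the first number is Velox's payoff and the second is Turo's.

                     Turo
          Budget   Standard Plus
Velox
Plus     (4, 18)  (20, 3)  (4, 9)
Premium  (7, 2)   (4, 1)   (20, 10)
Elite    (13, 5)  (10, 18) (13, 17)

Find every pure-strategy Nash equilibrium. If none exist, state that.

(Premium, Plus)

Velox against Budget: payoffs 4, 7, 13 → best response Elite.
Velox against Standard: payoffs 20, 4, 10 → best response Plus.
Velox against Plus: payoffs 4, 20, 13 → best response Premium.
Turo against Plus: payoffs 18, 3, 9 → best response Budget.
Turo against Premium: payoffs 2, 1, 10 → best response Plus.
Turo against Elite: payoffs 5, 18, 17 → best response Standard.
Mutual best responses: (Premium, Plus).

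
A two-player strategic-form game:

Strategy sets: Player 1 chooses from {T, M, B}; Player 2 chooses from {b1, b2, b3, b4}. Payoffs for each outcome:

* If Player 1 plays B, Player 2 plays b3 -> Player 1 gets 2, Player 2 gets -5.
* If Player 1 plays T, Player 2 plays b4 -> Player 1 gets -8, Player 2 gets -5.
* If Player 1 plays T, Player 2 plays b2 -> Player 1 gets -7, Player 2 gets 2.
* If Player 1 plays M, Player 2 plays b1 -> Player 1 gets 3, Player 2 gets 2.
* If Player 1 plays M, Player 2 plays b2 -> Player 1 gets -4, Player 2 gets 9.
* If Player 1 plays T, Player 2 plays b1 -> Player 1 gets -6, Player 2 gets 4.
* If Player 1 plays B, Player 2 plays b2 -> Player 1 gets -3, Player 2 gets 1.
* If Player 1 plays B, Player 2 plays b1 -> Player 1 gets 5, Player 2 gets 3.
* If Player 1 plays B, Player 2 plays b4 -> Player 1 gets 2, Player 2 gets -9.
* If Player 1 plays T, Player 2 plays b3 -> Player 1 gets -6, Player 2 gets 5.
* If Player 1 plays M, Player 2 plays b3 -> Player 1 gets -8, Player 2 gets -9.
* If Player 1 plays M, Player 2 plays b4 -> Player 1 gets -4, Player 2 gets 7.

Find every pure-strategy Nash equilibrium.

Player 1 against b1: payoffs -6, 3, 5 → best response B.
Player 1 against b2: payoffs -7, -4, -3 → best response B.
Player 1 against b3: payoffs -6, -8, 2 → best response B.
Player 1 against b4: payoffs -8, -4, 2 → best response B.
Player 2 against T: payoffs 4, 2, 5, -5 → best response b3.
Player 2 against M: payoffs 2, 9, -9, 7 → best response b2.
Player 2 against B: payoffs 3, 1, -5, -9 → best response b1.
Mutual best responses: (B, b1).

(B, b1)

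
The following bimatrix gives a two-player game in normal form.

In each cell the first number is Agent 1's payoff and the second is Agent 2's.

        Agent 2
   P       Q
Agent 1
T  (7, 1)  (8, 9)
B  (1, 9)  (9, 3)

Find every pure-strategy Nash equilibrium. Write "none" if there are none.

Agent 1 against P: payoffs 7, 1 → best response T.
Agent 1 against Q: payoffs 8, 9 → best response B.
Agent 2 against T: payoffs 1, 9 → best response Q.
Agent 2 against B: payoffs 9, 3 → best response P.
No profile is a mutual best response for all players.

No pure-strategy Nash equilibrium.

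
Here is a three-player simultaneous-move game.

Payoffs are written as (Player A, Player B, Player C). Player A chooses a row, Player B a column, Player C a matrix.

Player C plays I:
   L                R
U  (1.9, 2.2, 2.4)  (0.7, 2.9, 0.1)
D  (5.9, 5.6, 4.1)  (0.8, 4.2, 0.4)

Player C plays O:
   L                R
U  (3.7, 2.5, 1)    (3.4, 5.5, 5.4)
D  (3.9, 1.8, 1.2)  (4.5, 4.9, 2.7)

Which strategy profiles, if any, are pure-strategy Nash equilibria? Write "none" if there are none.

Pure-strategy Nash equilibria: (D, L, I), (D, R, O)

Player A against (L, I): payoffs 1.9, 5.9 → best response D.
Player A against (L, O): payoffs 3.7, 3.9 → best response D.
Player A against (R, I): payoffs 0.7, 0.8 → best response D.
Player A against (R, O): payoffs 3.4, 4.5 → best response D.
Player B against (U, I): payoffs 2.2, 2.9 → best response R.
Player B against (U, O): payoffs 2.5, 5.5 → best response R.
Player B against (D, I): payoffs 5.6, 4.2 → best response L.
Player B against (D, O): payoffs 1.8, 4.9 → best response R.
Player C against (U, L): payoffs 2.4, 1 → best response I.
Player C against (U, R): payoffs 0.1, 5.4 → best response O.
Player C against (D, L): payoffs 4.1, 1.2 → best response I.
Player C against (D, R): payoffs 0.4, 2.7 → best response O.
Mutual best responses: (D, L, I); (D, R, O).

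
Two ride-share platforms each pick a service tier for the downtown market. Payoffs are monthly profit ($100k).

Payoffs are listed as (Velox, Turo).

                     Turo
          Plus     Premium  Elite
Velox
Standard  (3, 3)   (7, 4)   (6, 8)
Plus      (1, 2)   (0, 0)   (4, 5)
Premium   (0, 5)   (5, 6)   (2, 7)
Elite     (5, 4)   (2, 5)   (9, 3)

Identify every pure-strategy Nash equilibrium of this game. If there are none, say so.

There is no pure-strategy Nash equilibrium.

Check each profile: it is a Nash equilibrium iff no player can strictly gain by switching unilaterally.
(Standard, Plus): Velox can switch to Elite (3 → 5). Not NE.
(Standard, Premium): Turo can switch to Elite (4 → 8). Not NE.
(Standard, Elite): Velox can switch to Elite (6 → 9). Not NE.
(Plus, Plus): Velox can switch to Standard (1 → 3). Not NE.
(Plus, Premium): Velox can switch to Standard (0 → 7). Not NE.
(Plus, Elite): Velox can switch to Standard (4 → 6). Not NE.
(Premium, Plus): Velox can switch to Standard (0 → 3). Not NE.
(Premium, Premium): Velox can switch to Standard (5 → 7). Not NE.
(Premium, Elite): Velox can switch to Standard (2 → 6). Not NE.
(Elite, Plus): Turo can switch to Premium (4 → 5). Not NE.
(The remaining 2 profiles each have a profitable deviation by the same check.)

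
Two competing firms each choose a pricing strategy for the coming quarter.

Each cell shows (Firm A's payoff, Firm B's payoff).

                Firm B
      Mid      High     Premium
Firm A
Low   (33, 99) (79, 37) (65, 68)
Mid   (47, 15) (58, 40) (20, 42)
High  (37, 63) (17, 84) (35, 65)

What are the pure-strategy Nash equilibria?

Firm A against Mid: payoffs 33, 47, 37 → best response Mid.
Firm A against High: payoffs 79, 58, 17 → best response Low.
Firm A against Premium: payoffs 65, 20, 35 → best response Low.
Firm B against Low: payoffs 99, 37, 68 → best response Mid.
Firm B against Mid: payoffs 15, 40, 42 → best response Premium.
Firm B against High: payoffs 63, 84, 65 → best response High.
No profile is a mutual best response for all players.

This game has no pure Nash equilibrium.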